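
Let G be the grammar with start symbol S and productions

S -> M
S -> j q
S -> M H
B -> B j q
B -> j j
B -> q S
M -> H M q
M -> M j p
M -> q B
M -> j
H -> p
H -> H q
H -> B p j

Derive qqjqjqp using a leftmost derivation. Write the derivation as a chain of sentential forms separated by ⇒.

S⇒MH⇒qBH⇒qBjqH⇒qqSjqH⇒qqjqjqH⇒qqjqjqp

S ⇒ MH   [S -> M H]
MH ⇒ qBH   [M -> q B]
qBH ⇒ qBjqH   [B -> B j q]
qBjqH ⇒ qqSjqH   [B -> q S]
qqSjqH ⇒ qqjqjqH   [S -> j q]
qqjqjqH ⇒ qqjqjqp   [H -> p]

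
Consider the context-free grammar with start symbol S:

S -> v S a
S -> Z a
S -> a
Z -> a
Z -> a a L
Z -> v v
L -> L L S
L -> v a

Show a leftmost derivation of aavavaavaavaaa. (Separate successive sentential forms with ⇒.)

S ⇒ Za   [S -> Z a]
Za ⇒ aaLa   [Z -> a a L]
aaLa ⇒ aaLLSa   [L -> L L S]
aaLLSa ⇒ aaLLSLSa   [L -> L L S]
aaLLSLSa ⇒ aaLLSLSLSa   [L -> L L S]
aaLLSLSLSa ⇒ aavaLSLSLSa   [L -> v a]
aavaLSLSLSa ⇒ aavavaSLSLSa   [L -> v a]
aavavaSLSLSa ⇒ aavavaaLSLSa   [S -> a]
aavavaaLSLSa ⇒ aavavaavaSLSa   [L -> v a]
aavavaavaSLSa ⇒ aavavaavaaLSa   [S -> a]
aavavaavaaLSa ⇒ aavavaavaavaSa   [L -> v a]
aavavaavaavaSa ⇒ aavavaavaavaaa   [S -> a]

S ⇒ Za ⇒ aaLa ⇒ aaLLSa ⇒ aaLLSLSa ⇒ aaLLSLSLSa ⇒ aavaLSLSLSa ⇒ aavavaSLSLSa ⇒ aavavaaLSLSa ⇒ aavavaavaSLSa ⇒ aavavaavaaLSa ⇒ aavavaavaavaSa ⇒ aavavaavaavaaa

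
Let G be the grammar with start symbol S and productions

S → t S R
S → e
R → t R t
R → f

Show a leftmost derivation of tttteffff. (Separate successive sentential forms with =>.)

S => tSR => ttSRR => tttSRRR => ttttSRRRR => tttteRRRR => ttttefRRR => tttteffRR => ttttefffR => tttteffff

S => tSR   [S → t S R]
tSR => ttSRR   [S → t S R]
ttSRR => tttSRRR   [S → t S R]
tttSRRR => ttttSRRRR   [S → t S R]
ttttSRRRR => tttteRRRR   [S → e]
tttteRRRR => ttttefRRR   [R → f]
ttttefRRR => tttteffRR   [R → f]
tttteffRR => ttttefffR   [R → f]
ttttefffR => tttteffff   [R → f]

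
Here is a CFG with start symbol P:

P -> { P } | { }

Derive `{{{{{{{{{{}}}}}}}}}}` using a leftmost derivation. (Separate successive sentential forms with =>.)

P => {P} => {{P}} => {{{P}}} => {{{{P}}}} => {{{{{P}}}}} => {{{{{{P}}}}}} => {{{{{{{P}}}}}}} => {{{{{{{{P}}}}}}}} => {{{{{{{{{P}}}}}}}}} => {{{{{{{{{{}}}}}}}}}}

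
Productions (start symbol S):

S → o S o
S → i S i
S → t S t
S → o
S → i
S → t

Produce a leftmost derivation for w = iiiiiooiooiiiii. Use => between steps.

S=>iSi=>iiSii=>iiiSiii=>iiiiSiiii=>iiiiiSiiiii=>iiiiioSoiiiii=>iiiiiooSooiiiii=>iiiiiooiooiiiii

S => iSi   [S → i S i]
iSi => iiSii   [S → i S i]
iiSii => iiiSiii   [S → i S i]
iiiSiii => iiiiSiiii   [S → i S i]
iiiiSiiii => iiiiiSiiiii   [S → i S i]
iiiiiSiiiii => iiiiioSoiiiii   [S → o S o]
iiiiioSoiiiii => iiiiiooSooiiiii   [S → o S o]
iiiiiooSooiiiii => iiiiiooiooiiiii   [S → i]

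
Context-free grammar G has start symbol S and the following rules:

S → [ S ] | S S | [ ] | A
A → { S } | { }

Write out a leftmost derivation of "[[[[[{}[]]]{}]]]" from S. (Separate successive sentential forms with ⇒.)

S ⇒ [S]   [S → [ S ]]
[S] ⇒ [[S]]   [S → [ S ]]
[[S]] ⇒ [[[S]]]   [S → [ S ]]
[[[S]]] ⇒ [[[SS]]]   [S → S S]
[[[SS]]] ⇒ [[[[S]S]]]   [S → [ S ]]
[[[[S]S]]] ⇒ [[[[[S]]S]]]   [S → [ S ]]
[[[[[S]]S]]] ⇒ [[[[[SS]]S]]]   [S → S S]
[[[[[SS]]S]]] ⇒ [[[[[AS]]S]]]   [S → A]
[[[[[AS]]S]]] ⇒ [[[[[{}S]]S]]]   [A → { }]
[[[[[{}S]]S]]] ⇒ [[[[[{}[]]]S]]]   [S → [ ]]
[[[[[{}[]]]S]]] ⇒ [[[[[{}[]]]A]]]   [S → A]
[[[[[{}[]]]A]]] ⇒ [[[[[{}[]]]{}]]]   [A → { }]

S ⇒ [S] ⇒ [[S]] ⇒ [[[S]]] ⇒ [[[SS]]] ⇒ [[[[S]S]]] ⇒ [[[[[S]]S]]] ⇒ [[[[[SS]]S]]] ⇒ [[[[[AS]]S]]] ⇒ [[[[[{}S]]S]]] ⇒ [[[[[{}[]]]S]]] ⇒ [[[[[{}[]]]A]]] ⇒ [[[[[{}[]]]{}]]]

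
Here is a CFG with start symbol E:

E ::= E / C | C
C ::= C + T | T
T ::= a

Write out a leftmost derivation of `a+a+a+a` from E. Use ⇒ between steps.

E ⇒ C   [E ::= C]
C ⇒ C+T   [C ::= C + T]
C+T ⇒ C+T+T   [C ::= C + T]
C+T+T ⇒ C+T+T+T   [C ::= C + T]
C+T+T+T ⇒ T+T+T+T   [C ::= T]
T+T+T+T ⇒ a+T+T+T   [T ::= a]
a+T+T+T ⇒ a+a+T+T   [T ::= a]
a+a+T+T ⇒ a+a+a+T   [T ::= a]
a+a+a+T ⇒ a+a+a+a   [T ::= a]

E ⇒ C ⇒ C+T ⇒ C+T+T ⇒ C+T+T+T ⇒ T+T+T+T ⇒ a+T+T+T ⇒ a+a+T+T ⇒ a+a+a+T ⇒ a+a+a+a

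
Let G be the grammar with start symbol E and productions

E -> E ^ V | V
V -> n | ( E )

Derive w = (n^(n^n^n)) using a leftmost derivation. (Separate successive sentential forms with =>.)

E => V => (E) => (E^V) => (V^V) => (n^V) => (n^(E)) => (n^(E^V)) => (n^(E^V^V)) => (n^(V^V^V)) => (n^(n^V^V)) => (n^(n^n^V)) => (n^(n^n^n))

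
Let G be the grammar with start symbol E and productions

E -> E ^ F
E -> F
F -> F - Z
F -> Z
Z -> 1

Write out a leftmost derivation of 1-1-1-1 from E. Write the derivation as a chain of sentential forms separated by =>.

E=>F=>F-Z=>F-Z-Z=>F-Z-Z-Z=>Z-Z-Z-Z=>1-Z-Z-Z=>1-1-Z-Z=>1-1-1-Z=>1-1-1-1

E => F   [E -> F]
F => F-Z   [F -> F - Z]
F-Z => F-Z-Z   [F -> F - Z]
F-Z-Z => F-Z-Z-Z   [F -> F - Z]
F-Z-Z-Z => Z-Z-Z-Z   [F -> Z]
Z-Z-Z-Z => 1-Z-Z-Z   [Z -> 1]
1-Z-Z-Z => 1-1-Z-Z   [Z -> 1]
1-1-Z-Z => 1-1-1-Z   [Z -> 1]
1-1-1-Z => 1-1-1-1   [Z -> 1]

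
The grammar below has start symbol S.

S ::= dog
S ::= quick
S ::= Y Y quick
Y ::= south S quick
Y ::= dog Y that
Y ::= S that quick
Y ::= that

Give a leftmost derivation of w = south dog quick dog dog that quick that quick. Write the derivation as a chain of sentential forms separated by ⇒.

S ⇒ Y Y quick ⇒ south S quick Y quick ⇒ south dog quick Y quick ⇒ south dog quick dog Y that quick ⇒ south dog quick dog S that quick that quick ⇒ south dog quick dog dog that quick that quick

S ⇒ Y Y quick   [S ::= Y Y quick]
Y Y quick ⇒ south S quick Y quick   [Y ::= south S quick]
south S quick Y quick ⇒ south dog quick Y quick   [S ::= dog]
south dog quick Y quick ⇒ south dog quick dog Y that quick   [Y ::= dog Y that]
south dog quick dog Y that quick ⇒ south dog quick dog S that quick that quick   [Y ::= S that quick]
south dog quick dog S that quick that quick ⇒ south dog quick dog dog that quick that quick   [S ::= dog]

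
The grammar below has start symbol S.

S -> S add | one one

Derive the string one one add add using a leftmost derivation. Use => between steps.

S => S add   [S -> S add]
S add => S add add   [S -> S add]
S add add => one one add add   [S -> one one]

S => S add => S add add => one one add add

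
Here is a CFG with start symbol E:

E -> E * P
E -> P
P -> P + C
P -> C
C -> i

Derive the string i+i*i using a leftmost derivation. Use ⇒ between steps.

E ⇒ E*P ⇒ P*P ⇒ P+C*P ⇒ C+C*P ⇒ i+C*P ⇒ i+i*P ⇒ i+i*C ⇒ i+i*i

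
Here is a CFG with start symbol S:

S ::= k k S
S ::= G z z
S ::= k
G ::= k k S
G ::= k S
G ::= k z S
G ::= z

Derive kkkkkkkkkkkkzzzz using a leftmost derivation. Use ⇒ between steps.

S ⇒ kkS   [S ::= k k S]
kkS ⇒ kkkkS   [S ::= k k S]
kkkkS ⇒ kkkkGzz   [S ::= G z z]
kkkkGzz ⇒ kkkkkkSzz   [G ::= k k S]
kkkkkkSzz ⇒ kkkkkkkkSzz   [S ::= k k S]
kkkkkkkkSzz ⇒ kkkkkkkkGzzzz   [S ::= G z z]
kkkkkkkkGzzzz ⇒ kkkkkkkkkSzzzz   [G ::= k S]
kkkkkkkkkSzzzz ⇒ kkkkkkkkkkkSzzzz   [S ::= k k S]
kkkkkkkkkkkSzzzz ⇒ kkkkkkkkkkkkzzzz   [S ::= k]

S ⇒ kkS ⇒ kkkkS ⇒ kkkkGzz ⇒ kkkkkkSzz ⇒ kkkkkkkkSzz ⇒ kkkkkkkkGzzzz ⇒ kkkkkkkkkSzzzz ⇒ kkkkkkkkkkkSzzzz ⇒ kkkkkkkkkkkkzzzz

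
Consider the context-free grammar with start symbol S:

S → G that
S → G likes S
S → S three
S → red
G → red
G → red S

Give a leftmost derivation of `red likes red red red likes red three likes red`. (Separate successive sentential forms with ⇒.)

S ⇒ G likes S   [S → G likes S]
G likes S ⇒ red likes S   [G → red]
red likes S ⇒ red likes G likes S   [S → G likes S]
red likes G likes S ⇒ red likes red S likes S   [G → red S]
red likes red S likes S ⇒ red likes red S three likes S   [S → S three]
red likes red S three likes S ⇒ red likes red G likes S three likes S   [S → G likes S]
red likes red G likes S three likes S ⇒ red likes red red S likes S three likes S   [G → red S]
red likes red red S likes S three likes S ⇒ red likes red red red likes S three likes S   [S → red]
red likes red red red likes S three likes S ⇒ red likes red red red likes red three likes S   [S → red]
red likes red red red likes red three likes S ⇒ red likes red red red likes red three likes red   [S → red]

S ⇒ G likes S ⇒ red likes S ⇒ red likes G likes S ⇒ red likes red S likes S ⇒ red likes red S three likes S ⇒ red likes red G likes S three likes S ⇒ red likes red red S likes S three likes S ⇒ red likes red red red likes S three likes S ⇒ red likes red red red likes red three likes S ⇒ red likes red red red likes red three likes red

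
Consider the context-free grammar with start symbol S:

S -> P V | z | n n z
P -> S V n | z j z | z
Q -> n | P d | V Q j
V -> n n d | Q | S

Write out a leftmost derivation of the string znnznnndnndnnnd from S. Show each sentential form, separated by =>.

S => PV => SVnV => PVVnV => SVnVVnV => zVnVVnV => zSnVVnV => znnznVVnV => znnznnndVnV => znnznnndnndnV => znnznnndnndnnnd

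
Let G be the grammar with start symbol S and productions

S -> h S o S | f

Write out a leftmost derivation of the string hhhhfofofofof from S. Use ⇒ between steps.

S ⇒ hSoS ⇒ hhSoSoS ⇒ hhhSoSoSoS ⇒ hhhhSoSoSoSoS ⇒ hhhhfoSoSoSoS ⇒ hhhhfofoSoSoS ⇒ hhhhfofofoSoS ⇒ hhhhfofofofoS ⇒ hhhhfofofofof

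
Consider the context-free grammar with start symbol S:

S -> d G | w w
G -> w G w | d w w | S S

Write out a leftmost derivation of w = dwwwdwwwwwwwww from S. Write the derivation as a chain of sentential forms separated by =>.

S => dG   [S -> d G]
dG => dwGw   [G -> w G w]
dwGw => dwwGww   [G -> w G w]
dwwGww => dwwwGwww   [G -> w G w]
dwwwGwww => dwwwSSwww   [G -> S S]
dwwwSSwww => dwwwdGSwww   [S -> d G]
dwwwdGSwww => dwwwdSSSwww   [G -> S S]
dwwwdSSSwww => dwwwdwwSSwww   [S -> w w]
dwwwdwwSSwww => dwwwdwwwwSwww   [S -> w w]
dwwwdwwwwSwww => dwwwdwwwwwwwww   [S -> w w]

S=>dG=>dwGw=>dwwGww=>dwwwGwww=>dwwwSSwww=>dwwwdGSwww=>dwwwdSSSwww=>dwwwdwwSSwww=>dwwwdwwwwSwww=>dwwwdwwwwwwwww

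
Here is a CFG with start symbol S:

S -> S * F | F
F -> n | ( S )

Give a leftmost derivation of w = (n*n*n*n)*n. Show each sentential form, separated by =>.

S => S*F => F*F => (S)*F => (S*F)*F => (S*F*F)*F => (S*F*F*F)*F => (F*F*F*F)*F => (n*F*F*F)*F => (n*n*F*F)*F => (n*n*n*F)*F => (n*n*n*n)*F => (n*n*n*n)*n

S => S*F   [S -> S * F]
S*F => F*F   [S -> F]
F*F => (S)*F   [F -> ( S )]
(S)*F => (S*F)*F   [S -> S * F]
(S*F)*F => (S*F*F)*F   [S -> S * F]
(S*F*F)*F => (S*F*F*F)*F   [S -> S * F]
(S*F*F*F)*F => (F*F*F*F)*F   [S -> F]
(F*F*F*F)*F => (n*F*F*F)*F   [F -> n]
(n*F*F*F)*F => (n*n*F*F)*F   [F -> n]
(n*n*F*F)*F => (n*n*n*F)*F   [F -> n]
(n*n*n*F)*F => (n*n*n*n)*F   [F -> n]
(n*n*n*n)*F => (n*n*n*n)*n   [F -> n]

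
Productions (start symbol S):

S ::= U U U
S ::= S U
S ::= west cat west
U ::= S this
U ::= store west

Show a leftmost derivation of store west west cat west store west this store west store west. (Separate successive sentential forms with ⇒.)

S ⇒ S U   [S ::= S U]
S U ⇒ U U U U   [S ::= U U U]
U U U U ⇒ store west U U U   [U ::= store west]
store west U U U ⇒ store west S this U U   [U ::= S this]
store west S this U U ⇒ store west S U this U U   [S ::= S U]
store west S U this U U ⇒ store west west cat west U this U U   [S ::= west cat west]
store west west cat west U this U U ⇒ store west west cat west store west this U U   [U ::= store west]
store west west cat west store west this U U ⇒ store west west cat west store west this store west U   [U ::= store west]
store west west cat west store west this store west U ⇒ store west west cat west store west this store west store west   [U ::= store west]

S ⇒ S U ⇒ U U U U ⇒ store west U U U ⇒ store west S this U U ⇒ store west S U this U U ⇒ store west west cat west U this U U ⇒ store west west cat west store west this U U ⇒ store west west cat west store west this store west U ⇒ store west west cat west store west this store west store west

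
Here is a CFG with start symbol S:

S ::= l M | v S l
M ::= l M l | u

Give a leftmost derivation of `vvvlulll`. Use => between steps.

S => vSl   [S ::= v S l]
vSl => vvSll   [S ::= v S l]
vvSll => vvvSlll   [S ::= v S l]
vvvSlll => vvvlMlll   [S ::= l M]
vvvlMlll => vvvlulll   [M ::= u]

S=>vSl=>vvSll=>vvvSlll=>vvvlMlll=>vvvlulll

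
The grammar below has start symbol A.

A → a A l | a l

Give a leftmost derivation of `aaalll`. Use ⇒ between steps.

A⇒aAl⇒aaAll⇒aaalll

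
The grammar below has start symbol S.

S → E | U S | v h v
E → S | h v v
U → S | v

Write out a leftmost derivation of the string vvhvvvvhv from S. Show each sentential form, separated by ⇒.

S ⇒ US   [S → U S]
US ⇒ vS   [U → v]
vS ⇒ vUS   [S → U S]
vUS ⇒ vSS   [U → S]
vSS ⇒ vUSS   [S → U S]
vUSS ⇒ vvSS   [U → v]
vvSS ⇒ vvES   [S → E]
vvES ⇒ vvhvvS   [E → h v v]
vvhvvS ⇒ vvhvvUS   [S → U S]
vvhvvUS ⇒ vvhvvvS   [U → v]
vvhvvvS ⇒ vvhvvvvhv   [S → v h v]

S⇒US⇒vS⇒vUS⇒vSS⇒vUSS⇒vvSS⇒vvES⇒vvhvvS⇒vvhvvUS⇒vvhvvvS⇒vvhvvvvhv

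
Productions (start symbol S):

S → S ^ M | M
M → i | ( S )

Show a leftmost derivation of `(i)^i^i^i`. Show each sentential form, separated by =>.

S => S^M   [S → S ^ M]
S^M => S^M^M   [S → S ^ M]
S^M^M => S^M^M^M   [S → S ^ M]
S^M^M^M => M^M^M^M   [S → M]
M^M^M^M => (S)^M^M^M   [M → ( S )]
(S)^M^M^M => (M)^M^M^M   [S → M]
(M)^M^M^M => (i)^M^M^M   [M → i]
(i)^M^M^M => (i)^i^M^M   [M → i]
(i)^i^M^M => (i)^i^i^M   [M → i]
(i)^i^i^M => (i)^i^i^i   [M → i]

S=>S^M=>S^M^M=>S^M^M^M=>M^M^M^M=>(S)^M^M^M=>(M)^M^M^M=>(i)^M^M^M=>(i)^i^M^M=>(i)^i^i^M=>(i)^i^i^i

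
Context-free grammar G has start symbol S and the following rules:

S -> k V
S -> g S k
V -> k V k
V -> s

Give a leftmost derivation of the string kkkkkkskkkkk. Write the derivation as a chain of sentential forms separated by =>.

S=>kV=>kkVk=>kkkVkk=>kkkkVkkk=>kkkkkVkkkk=>kkkkkkVkkkkk=>kkkkkkskkkkk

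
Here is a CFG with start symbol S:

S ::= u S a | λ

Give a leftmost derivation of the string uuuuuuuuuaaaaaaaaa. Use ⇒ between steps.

S ⇒ uSa   [S ::= u S a]
uSa ⇒ uuSaa   [S ::= u S a]
uuSaa ⇒ uuuSaaa   [S ::= u S a]
uuuSaaa ⇒ uuuuSaaaa   [S ::= u S a]
uuuuSaaaa ⇒ uuuuuSaaaaa   [S ::= u S a]
uuuuuSaaaaa ⇒ uuuuuuSaaaaaa   [S ::= u S a]
uuuuuuSaaaaaa ⇒ uuuuuuuSaaaaaaa   [S ::= u S a]
uuuuuuuSaaaaaaa ⇒ uuuuuuuuSaaaaaaaa   [S ::= u S a]
uuuuuuuuSaaaaaaaa ⇒ uuuuuuuuuSaaaaaaaaa   [S ::= u S a]
uuuuuuuuuSaaaaaaaaa ⇒ uuuuuuuuuaaaaaaaaa   [S ::= λ]

S ⇒ uSa ⇒ uuSaa ⇒ uuuSaaa ⇒ uuuuSaaaa ⇒ uuuuuSaaaaa ⇒ uuuuuuSaaaaaa ⇒ uuuuuuuSaaaaaaa ⇒ uuuuuuuuSaaaaaaaa ⇒ uuuuuuuuuSaaaaaaaaa ⇒ uuuuuuuuuaaaaaaaaa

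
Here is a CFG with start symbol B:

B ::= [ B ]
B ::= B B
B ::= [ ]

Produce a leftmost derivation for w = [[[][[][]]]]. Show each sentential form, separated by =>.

B => [B]   [B ::= [ B ]]
[B] => [[B]]   [B ::= [ B ]]
[[B]] => [[BB]]   [B ::= B B]
[[BB]] => [[[]B]]   [B ::= [ ]]
[[[]B]] => [[[][B]]]   [B ::= [ B ]]
[[[][B]]] => [[[][BB]]]   [B ::= B B]
[[[][BB]]] => [[[][[]B]]]   [B ::= [ ]]
[[[][[]B]]] => [[[][[][]]]]   [B ::= [ ]]

B => [B] => [[B]] => [[BB]] => [[[]B]] => [[[][B]]] => [[[][BB]]] => [[[][[]B]]] => [[[][[][]]]]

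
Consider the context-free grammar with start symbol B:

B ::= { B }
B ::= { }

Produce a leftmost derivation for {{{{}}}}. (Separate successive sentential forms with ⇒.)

B⇒{B}⇒{{B}}⇒{{{B}}}⇒{{{{}}}}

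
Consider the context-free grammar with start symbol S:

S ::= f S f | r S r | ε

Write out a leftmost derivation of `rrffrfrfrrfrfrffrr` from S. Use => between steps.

S => rSr => rrSrr => rrfSfrr => rrffSffrr => rrffrSrffrr => rrffrfSfrffrr => rrffrfrSrfrffrr => rrffrfrfSfrfrffrr => rrffrfrfrSrfrfrffrr => rrffrfrfrrfrfrffrr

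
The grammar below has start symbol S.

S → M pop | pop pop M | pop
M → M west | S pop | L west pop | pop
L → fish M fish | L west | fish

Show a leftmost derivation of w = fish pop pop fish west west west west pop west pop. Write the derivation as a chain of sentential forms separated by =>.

S => M pop   [S → M pop]
M pop => M west pop   [M → M west]
M west pop => L west pop west pop   [M → L west pop]
L west pop west pop => L west west pop west pop   [L → L west]
L west west pop west pop => L west west west pop west pop   [L → L west]
L west west west pop west pop => L west west west west pop west pop   [L → L west]
L west west west west pop west pop => fish M fish west west west west pop west pop   [L → fish M fish]
fish M fish west west west west pop west pop => fish S pop fish west west west west pop west pop   [M → S pop]
fish S pop fish west west west west pop west pop => fish pop pop fish west west west west pop west pop   [S → pop]

S => M pop => M west pop => L west pop west pop => L west west pop west pop => L west west west pop west pop => L west west west west pop west pop => fish M fish west west west west pop west pop => fish S pop fish west west west west pop west pop => fish pop pop fish west west west west pop west pop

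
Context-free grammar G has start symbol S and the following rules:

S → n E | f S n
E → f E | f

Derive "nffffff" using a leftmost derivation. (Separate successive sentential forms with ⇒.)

S ⇒ nE   [S → n E]
nE ⇒ nfE   [E → f E]
nfE ⇒ nffE   [E → f E]
nffE ⇒ nfffE   [E → f E]
nfffE ⇒ nffffE   [E → f E]
nffffE ⇒ nfffffE   [E → f E]
nfffffE ⇒ nffffff   [E → f]

S ⇒ nE ⇒ nfE ⇒ nffE ⇒ nfffE ⇒ nffffE ⇒ nfffffE ⇒ nffffff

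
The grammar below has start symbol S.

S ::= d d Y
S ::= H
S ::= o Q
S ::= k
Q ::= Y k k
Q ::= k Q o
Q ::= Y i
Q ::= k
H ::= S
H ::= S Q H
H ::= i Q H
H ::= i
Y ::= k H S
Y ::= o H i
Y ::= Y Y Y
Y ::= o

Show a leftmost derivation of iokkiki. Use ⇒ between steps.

S ⇒ H ⇒ SQH ⇒ HQH ⇒ iQHQH ⇒ iYkkHQH ⇒ iokkHQH ⇒ iokkiQH ⇒ iokkikH ⇒ iokkiki

S ⇒ H   [S ::= H]
H ⇒ SQH   [H ::= S Q H]
SQH ⇒ HQH   [S ::= H]
HQH ⇒ iQHQH   [H ::= i Q H]
iQHQH ⇒ iYkkHQH   [Q ::= Y k k]
iYkkHQH ⇒ iokkHQH   [Y ::= o]
iokkHQH ⇒ iokkiQH   [H ::= i]
iokkiQH ⇒ iokkikH   [Q ::= k]
iokkikH ⇒ iokkiki   [H ::= i]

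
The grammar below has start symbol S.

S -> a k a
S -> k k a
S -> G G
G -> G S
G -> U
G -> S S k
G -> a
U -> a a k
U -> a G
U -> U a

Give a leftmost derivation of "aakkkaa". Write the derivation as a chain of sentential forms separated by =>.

S=>GG=>GSG=>USG=>aakSG=>aakkkaG=>aakkkaa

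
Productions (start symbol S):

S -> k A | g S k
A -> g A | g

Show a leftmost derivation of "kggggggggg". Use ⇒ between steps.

S ⇒ kA ⇒ kgA ⇒ kggA ⇒ kgggA ⇒ kggggA ⇒ kgggggA ⇒ kggggggA ⇒ kgggggggA ⇒ kggggggggA ⇒ kggggggggg

S ⇒ kA   [S -> k A]
kA ⇒ kgA   [A -> g A]
kgA ⇒ kggA   [A -> g A]
kggA ⇒ kgggA   [A -> g A]
kgggA ⇒ kggggA   [A -> g A]
kggggA ⇒ kgggggA   [A -> g A]
kgggggA ⇒ kggggggA   [A -> g A]
kggggggA ⇒ kgggggggA   [A -> g A]
kgggggggA ⇒ kggggggggA   [A -> g A]
kggggggggA ⇒ kggggggggg   [A -> g]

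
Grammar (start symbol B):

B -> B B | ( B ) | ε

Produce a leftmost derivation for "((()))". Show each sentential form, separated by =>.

B => (B) => (BB) => (BBB) => ((B)BB) => ((BB)BB) => ((BBB)BB) => (((B)BB)BB) => ((()BB)BB) => ((()B)BB) => ((())BB) => ((())B) => ((()))

B => (B)   [B -> ( B )]
(B) => (BB)   [B -> B B]
(BB) => (BBB)   [B -> B B]
(BBB) => ((B)BB)   [B -> ( B )]
((B)BB) => ((BB)BB)   [B -> B B]
((BB)BB) => ((BBB)BB)   [B -> B B]
((BBB)BB) => (((B)BB)BB)   [B -> ( B )]
(((B)BB)BB) => ((()BB)BB)   [B -> ε]
((()BB)BB) => ((()B)BB)   [B -> ε]
((()B)BB) => ((())BB)   [B -> ε]
((())BB) => ((())B)   [B -> ε]
((())B) => ((()))   [B -> ε]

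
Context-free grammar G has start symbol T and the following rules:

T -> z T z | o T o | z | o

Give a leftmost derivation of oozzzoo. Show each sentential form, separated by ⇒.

T ⇒ oTo ⇒ ooToo ⇒ oozTzoo ⇒ oozzzoo

T ⇒ oTo   [T -> o T o]
oTo ⇒ ooToo   [T -> o T o]
ooToo ⇒ oozTzoo   [T -> z T z]
oozTzoo ⇒ oozzzoo   [T -> z]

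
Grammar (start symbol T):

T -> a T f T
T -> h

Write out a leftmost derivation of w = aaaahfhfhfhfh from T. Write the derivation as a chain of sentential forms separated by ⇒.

T ⇒ aTfT ⇒ aaTfTfT ⇒ aaaTfTfTfT ⇒ aaaaTfTfTfTfT ⇒ aaaahfTfTfTfT ⇒ aaaahfhfTfTfT ⇒ aaaahfhfhfTfT ⇒ aaaahfhfhfhfT ⇒ aaaahfhfhfhfh

T ⇒ aTfT   [T -> a T f T]
aTfT ⇒ aaTfTfT   [T -> a T f T]
aaTfTfT ⇒ aaaTfTfTfT   [T -> a T f T]
aaaTfTfTfT ⇒ aaaaTfTfTfTfT   [T -> a T f T]
aaaaTfTfTfTfT ⇒ aaaahfTfTfTfT   [T -> h]
aaaahfTfTfTfT ⇒ aaaahfhfTfTfT   [T -> h]
aaaahfhfTfTfT ⇒ aaaahfhfhfTfT   [T -> h]
aaaahfhfhfTfT ⇒ aaaahfhfhfhfT   [T -> h]
aaaahfhfhfhfT ⇒ aaaahfhfhfhfh   [T -> h]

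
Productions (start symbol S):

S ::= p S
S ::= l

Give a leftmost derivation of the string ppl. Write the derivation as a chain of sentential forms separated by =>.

S=>pS=>ppS=>ppl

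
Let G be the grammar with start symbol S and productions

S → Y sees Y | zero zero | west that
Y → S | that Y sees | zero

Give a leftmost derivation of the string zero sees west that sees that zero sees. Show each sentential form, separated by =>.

S => Y sees Y => S sees Y => Y sees Y sees Y => zero sees Y sees Y => zero sees S sees Y => zero sees west that sees Y => zero sees west that sees that Y sees => zero sees west that sees that zero sees

S => Y sees Y   [S → Y sees Y]
Y sees Y => S sees Y   [Y → S]
S sees Y => Y sees Y sees Y   [S → Y sees Y]
Y sees Y sees Y => zero sees Y sees Y   [Y → zero]
zero sees Y sees Y => zero sees S sees Y   [Y → S]
zero sees S sees Y => zero sees west that sees Y   [S → west that]
zero sees west that sees Y => zero sees west that sees that Y sees   [Y → that Y sees]
zero sees west that sees that Y sees => zero sees west that sees that zero sees   [Y → zero]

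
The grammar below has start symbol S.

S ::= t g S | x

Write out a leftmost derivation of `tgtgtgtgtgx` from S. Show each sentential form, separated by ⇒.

S ⇒ tgS   [S ::= t g S]
tgS ⇒ tgtgS   [S ::= t g S]
tgtgS ⇒ tgtgtgS   [S ::= t g S]
tgtgtgS ⇒ tgtgtgtgS   [S ::= t g S]
tgtgtgtgS ⇒ tgtgtgtgtgS   [S ::= t g S]
tgtgtgtgtgS ⇒ tgtgtgtgtgx   [S ::= x]

S ⇒ tgS ⇒ tgtgS ⇒ tgtgtgS ⇒ tgtgtgtgS ⇒ tgtgtgtgtgS ⇒ tgtgtgtgtgx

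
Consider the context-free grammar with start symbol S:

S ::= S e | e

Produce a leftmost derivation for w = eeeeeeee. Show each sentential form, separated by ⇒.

S⇒Se⇒See⇒Seee⇒Seeee⇒Seeeee⇒Seeeeee⇒Seeeeeee⇒eeeeeeee

S ⇒ Se   [S ::= S e]
Se ⇒ See   [S ::= S e]
See ⇒ Seee   [S ::= S e]
Seee ⇒ Seeee   [S ::= S e]
Seeee ⇒ Seeeee   [S ::= S e]
Seeeee ⇒ Seeeeee   [S ::= S e]
Seeeeee ⇒ Seeeeeee   [S ::= S e]
Seeeeeee ⇒ eeeeeeee   [S ::= e]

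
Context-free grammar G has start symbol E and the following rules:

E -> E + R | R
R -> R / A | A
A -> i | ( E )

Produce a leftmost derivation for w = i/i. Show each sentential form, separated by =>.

E => R => R/A => A/A => i/A => i/i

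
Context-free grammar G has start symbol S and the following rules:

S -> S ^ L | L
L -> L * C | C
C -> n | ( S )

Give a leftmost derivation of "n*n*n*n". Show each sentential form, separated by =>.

S=>L=>L*C=>L*C*C=>L*C*C*C=>C*C*C*C=>n*C*C*C=>n*n*C*C=>n*n*n*C=>n*n*n*n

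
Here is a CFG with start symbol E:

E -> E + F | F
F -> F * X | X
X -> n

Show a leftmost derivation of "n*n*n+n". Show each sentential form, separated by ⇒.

E ⇒ E+F ⇒ F+F ⇒ F*X+F ⇒ F*X*X+F ⇒ X*X*X+F ⇒ n*X*X+F ⇒ n*n*X+F ⇒ n*n*n+F ⇒ n*n*n+X ⇒ n*n*n+n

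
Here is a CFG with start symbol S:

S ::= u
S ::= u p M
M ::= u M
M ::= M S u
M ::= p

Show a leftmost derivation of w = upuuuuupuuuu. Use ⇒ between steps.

S⇒upM⇒upMSu⇒upuMSu⇒upuMSuSu⇒upuuMSuSu⇒upuuuMSuSu⇒upuuuuMSuSu⇒upuuuuuMSuSu⇒upuuuuupSuSu⇒upuuuuupuuSu⇒upuuuuupuuuu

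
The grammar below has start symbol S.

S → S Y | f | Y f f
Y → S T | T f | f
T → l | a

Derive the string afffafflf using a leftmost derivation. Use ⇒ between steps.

S⇒SY⇒YffY⇒STffY⇒YffTffY⇒TfffTffY⇒afffTffY⇒afffaffY⇒afffaffTf⇒afffafflf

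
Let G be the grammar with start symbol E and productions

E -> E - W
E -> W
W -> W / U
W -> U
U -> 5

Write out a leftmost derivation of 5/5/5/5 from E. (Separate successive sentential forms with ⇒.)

E ⇒ W   [E -> W]
W ⇒ W/U   [W -> W / U]
W/U ⇒ W/U/U   [W -> W / U]
W/U/U ⇒ W/U/U/U   [W -> W / U]
W/U/U/U ⇒ U/U/U/U   [W -> U]
U/U/U/U ⇒ 5/U/U/U   [U -> 5]
5/U/U/U ⇒ 5/5/U/U   [U -> 5]
5/5/U/U ⇒ 5/5/5/U   [U -> 5]
5/5/5/U ⇒ 5/5/5/5   [U -> 5]

E ⇒ W ⇒ W/U ⇒ W/U/U ⇒ W/U/U/U ⇒ U/U/U/U ⇒ 5/U/U/U ⇒ 5/5/U/U ⇒ 5/5/5/U ⇒ 5/5/5/5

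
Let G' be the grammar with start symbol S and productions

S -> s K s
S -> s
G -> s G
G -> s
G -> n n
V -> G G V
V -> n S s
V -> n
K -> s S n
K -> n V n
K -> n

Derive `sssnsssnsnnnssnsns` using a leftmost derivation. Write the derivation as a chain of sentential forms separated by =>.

S => sKs => ssSns => sssKsns => sssnVnsns => sssnGGVnsns => sssnsGVnsns => sssnssGVnsns => sssnsssVnsns => sssnsssnSsnsns => sssnsssnsKssnsns => sssnsssnsnVnssnsns => sssnsssnsnnnssnsns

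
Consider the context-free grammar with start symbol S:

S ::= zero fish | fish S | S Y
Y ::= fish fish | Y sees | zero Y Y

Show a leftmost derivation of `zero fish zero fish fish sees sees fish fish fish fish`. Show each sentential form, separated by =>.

S => S Y => S Y Y => zero fish Y Y => zero fish zero Y Y Y => zero fish zero Y sees Y Y => zero fish zero Y sees sees Y Y => zero fish zero fish fish sees sees Y Y => zero fish zero fish fish sees sees fish fish Y => zero fish zero fish fish sees sees fish fish fish fish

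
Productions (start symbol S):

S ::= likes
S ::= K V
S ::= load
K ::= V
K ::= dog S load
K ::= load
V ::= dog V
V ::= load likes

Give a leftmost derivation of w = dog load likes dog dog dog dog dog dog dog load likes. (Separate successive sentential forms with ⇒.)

S ⇒ K V ⇒ V V ⇒ dog V V ⇒ dog load likes V ⇒ dog load likes dog V ⇒ dog load likes dog dog V ⇒ dog load likes dog dog dog V ⇒ dog load likes dog dog dog dog V ⇒ dog load likes dog dog dog dog dog V ⇒ dog load likes dog dog dog dog dog dog V ⇒ dog load likes dog dog dog dog dog dog dog V ⇒ dog load likes dog dog dog dog dog dog dog load likes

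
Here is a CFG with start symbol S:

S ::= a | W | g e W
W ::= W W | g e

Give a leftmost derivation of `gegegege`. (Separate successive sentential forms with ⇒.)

S⇒geW⇒geWW⇒geWWW⇒gegeWW⇒gegegeW⇒gegegege

S ⇒ geW   [S ::= g e W]
geW ⇒ geWW   [W ::= W W]
geWW ⇒ geWWW   [W ::= W W]
geWWW ⇒ gegeWW   [W ::= g e]
gegeWW ⇒ gegegeW   [W ::= g e]
gegegeW ⇒ gegegege   [W ::= g e]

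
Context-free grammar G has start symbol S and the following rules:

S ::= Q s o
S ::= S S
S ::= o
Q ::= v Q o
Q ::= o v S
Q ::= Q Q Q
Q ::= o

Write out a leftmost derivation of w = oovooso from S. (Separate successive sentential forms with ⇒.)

S ⇒ Qso   [S ::= Q s o]
Qso ⇒ QQQso   [Q ::= Q Q Q]
QQQso ⇒ oQQso   [Q ::= o]
oQQso ⇒ ooQso   [Q ::= o]
ooQso ⇒ oovQoso   [Q ::= v Q o]
oovQoso ⇒ oovooso   [Q ::= o]

S ⇒ Qso ⇒ QQQso ⇒ oQQso ⇒ ooQso ⇒ oovQoso ⇒ oovooso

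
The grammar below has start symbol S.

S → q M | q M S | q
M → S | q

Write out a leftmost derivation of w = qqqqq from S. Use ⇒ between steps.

S ⇒ qM   [S → q M]
qM ⇒ qS   [M → S]
qS ⇒ qqMS   [S → q M S]
qqMS ⇒ qqqS   [M → q]
qqqS ⇒ qqqqM   [S → q M]
qqqqM ⇒ qqqqq   [M → q]

S⇒qM⇒qS⇒qqMS⇒qqqS⇒qqqqM⇒qqqqq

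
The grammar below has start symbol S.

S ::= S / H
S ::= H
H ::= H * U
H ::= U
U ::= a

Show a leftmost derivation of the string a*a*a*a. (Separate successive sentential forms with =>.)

S => H   [S ::= H]
H => H*U   [H ::= H * U]
H*U => H*U*U   [H ::= H * U]
H*U*U => H*U*U*U   [H ::= H * U]
H*U*U*U => U*U*U*U   [H ::= U]
U*U*U*U => a*U*U*U   [U ::= a]
a*U*U*U => a*a*U*U   [U ::= a]
a*a*U*U => a*a*a*U   [U ::= a]
a*a*a*U => a*a*a*a   [U ::= a]

S => H => H*U => H*U*U => H*U*U*U => U*U*U*U => a*U*U*U => a*a*U*U => a*a*a*U => a*a*a*a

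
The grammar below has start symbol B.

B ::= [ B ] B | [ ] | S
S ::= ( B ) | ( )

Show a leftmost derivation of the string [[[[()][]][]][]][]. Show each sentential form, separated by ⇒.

B ⇒ [B]B   [B ::= [ B ] B]
[B]B ⇒ [[B]B]B   [B ::= [ B ] B]
[[B]B]B ⇒ [[[B]B]B]B   [B ::= [ B ] B]
[[[B]B]B]B ⇒ [[[[B]B]B]B]B   [B ::= [ B ] B]
[[[[B]B]B]B]B ⇒ [[[[S]B]B]B]B   [B ::= S]
[[[[S]B]B]B]B ⇒ [[[[()]B]B]B]B   [S ::= ( )]
[[[[()]B]B]B]B ⇒ [[[[()][]]B]B]B   [B ::= [ ]]
[[[[()][]]B]B]B ⇒ [[[[()][]][]]B]B   [B ::= [ ]]
[[[[()][]][]]B]B ⇒ [[[[()][]][]][]]B   [B ::= [ ]]
[[[[()][]][]][]]B ⇒ [[[[()][]][]][]][]   [B ::= [ ]]

B⇒[B]B⇒[[B]B]B⇒[[[B]B]B]B⇒[[[[B]B]B]B]B⇒[[[[S]B]B]B]B⇒[[[[()]B]B]B]B⇒[[[[()][]]B]B]B⇒[[[[()][]][]]B]B⇒[[[[()][]][]][]]B⇒[[[[()][]][]][]][]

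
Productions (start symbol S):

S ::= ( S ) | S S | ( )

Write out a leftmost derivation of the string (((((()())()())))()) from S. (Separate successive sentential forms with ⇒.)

S ⇒ (S) ⇒ (SS) ⇒ ((S)S) ⇒ (((S))S) ⇒ ((((S)))S) ⇒ ((((SS)))S) ⇒ ((((SSS)))S) ⇒ (((((S)SS)))S) ⇒ (((((SS)SS)))S) ⇒ (((((()S)SS)))S) ⇒ (((((()())SS)))S) ⇒ (((((()())()S)))S) ⇒ (((((()())()())))S) ⇒ (((((()())()())))())

S ⇒ (S)   [S ::= ( S )]
(S) ⇒ (SS)   [S ::= S S]
(SS) ⇒ ((S)S)   [S ::= ( S )]
((S)S) ⇒ (((S))S)   [S ::= ( S )]
(((S))S) ⇒ ((((S)))S)   [S ::= ( S )]
((((S)))S) ⇒ ((((SS)))S)   [S ::= S S]
((((SS)))S) ⇒ ((((SSS)))S)   [S ::= S S]
((((SSS)))S) ⇒ (((((S)SS)))S)   [S ::= ( S )]
(((((S)SS)))S) ⇒ (((((SS)SS)))S)   [S ::= S S]
(((((SS)SS)))S) ⇒ (((((()S)SS)))S)   [S ::= ( )]
(((((()S)SS)))S) ⇒ (((((()())SS)))S)   [S ::= ( )]
(((((()())SS)))S) ⇒ (((((()())()S)))S)   [S ::= ( )]
(((((()())()S)))S) ⇒ (((((()())()())))S)   [S ::= ( )]
(((((()())()())))S) ⇒ (((((()())()())))())   [S ::= ( )]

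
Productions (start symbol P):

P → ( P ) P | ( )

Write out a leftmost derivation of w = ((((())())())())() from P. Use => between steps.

P => (P)P => ((P)P)P => (((P)P)P)P => ((((P)P)P)P)P => ((((())P)P)P)P => ((((())())P)P)P => ((((())())())P)P => ((((())())())())P => ((((())())())())()

P => (P)P   [P → ( P ) P]
(P)P => ((P)P)P   [P → ( P ) P]
((P)P)P => (((P)P)P)P   [P → ( P ) P]
(((P)P)P)P => ((((P)P)P)P)P   [P → ( P ) P]
((((P)P)P)P)P => ((((())P)P)P)P   [P → ( )]
((((())P)P)P)P => ((((())())P)P)P   [P → ( )]
((((())())P)P)P => ((((())())())P)P   [P → ( )]
((((())())())P)P => ((((())())())())P   [P → ( )]
((((())())())())P => ((((())())())())()   [P → ( )]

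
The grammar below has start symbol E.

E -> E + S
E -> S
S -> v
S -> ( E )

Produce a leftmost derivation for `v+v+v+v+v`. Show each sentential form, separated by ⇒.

E ⇒ E+S ⇒ E+S+S ⇒ E+S+S+S ⇒ E+S+S+S+S ⇒ S+S+S+S+S ⇒ v+S+S+S+S ⇒ v+v+S+S+S ⇒ v+v+v+S+S ⇒ v+v+v+v+S ⇒ v+v+v+v+v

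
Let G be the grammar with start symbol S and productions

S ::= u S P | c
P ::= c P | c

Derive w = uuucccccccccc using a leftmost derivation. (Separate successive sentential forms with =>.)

S => uSP   [S ::= u S P]
uSP => uuSPP   [S ::= u S P]
uuSPP => uuuSPPP   [S ::= u S P]
uuuSPPP => uuucPPP   [S ::= c]
uuucPPP => uuuccPP   [P ::= c]
uuuccPP => uuucccPP   [P ::= c P]
uuucccPP => uuuccccPP   [P ::= c P]
uuuccccPP => uuucccccPP   [P ::= c P]
uuucccccPP => uuuccccccPP   [P ::= c P]
uuuccccccPP => uuucccccccPP   [P ::= c P]
uuucccccccPP => uuuccccccccP   [P ::= c]
uuuccccccccP => uuucccccccccP   [P ::= c P]
uuucccccccccP => uuucccccccccc   [P ::= c]

S => uSP => uuSPP => uuuSPPP => uuucPPP => uuuccPP => uuucccPP => uuuccccPP => uuucccccPP => uuuccccccPP => uuucccccccPP => uuuccccccccP => uuucccccccccP => uuucccccccccc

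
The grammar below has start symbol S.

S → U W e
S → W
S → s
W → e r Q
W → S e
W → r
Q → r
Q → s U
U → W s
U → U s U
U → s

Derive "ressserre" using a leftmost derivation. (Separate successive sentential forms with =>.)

S => UWe   [S → U W e]
UWe => UsUWe   [U → U s U]
UsUWe => WssUWe   [U → W s]
WssUWe => SessUWe   [W → S e]
SessUWe => WessUWe   [S → W]
WessUWe => ressUWe   [W → r]
ressUWe => resssWe   [U → s]
resssWe => ressserQe   [W → e r Q]
ressserQe => ressserre   [Q → r]

S=>UWe=>UsUWe=>WssUWe=>SessUWe=>WessUWe=>ressUWe=>resssWe=>ressserQe=>ressserre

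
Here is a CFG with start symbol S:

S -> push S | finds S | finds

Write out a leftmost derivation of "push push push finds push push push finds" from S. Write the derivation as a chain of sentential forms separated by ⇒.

S ⇒ push S ⇒ push push S ⇒ push push push S ⇒ push push push finds S ⇒ push push push finds push S ⇒ push push push finds push push S ⇒ push push push finds push push push S ⇒ push push push finds push push push finds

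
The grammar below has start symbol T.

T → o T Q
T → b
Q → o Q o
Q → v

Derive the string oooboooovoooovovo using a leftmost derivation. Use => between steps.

T => oTQ => ooTQQ => oooTQQQ => ooobQQQ => oooboQoQQ => ooobooQooQQ => oooboooQoooQQ => ooobooooQooooQQ => oooboooovooooQQ => oooboooovoooovQ => oooboooovoooovoQo => oooboooovoooovovo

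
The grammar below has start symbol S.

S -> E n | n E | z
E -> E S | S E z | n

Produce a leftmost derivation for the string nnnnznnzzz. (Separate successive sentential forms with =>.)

S => nE => nES => nSEzS => nEnEzS => nSEznEzS => nnEEznEzS => nnnEznEzS => nnnnznEzS => nnnnznESzS => nnnnznnSzS => nnnnznnzzS => nnnnznnzzz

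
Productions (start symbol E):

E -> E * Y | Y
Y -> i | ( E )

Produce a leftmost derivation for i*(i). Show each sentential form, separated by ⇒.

E ⇒ E*Y ⇒ Y*Y ⇒ i*Y ⇒ i*(E) ⇒ i*(Y) ⇒ i*(i)

E ⇒ E*Y   [E -> E * Y]
E*Y ⇒ Y*Y   [E -> Y]
Y*Y ⇒ i*Y   [Y -> i]
i*Y ⇒ i*(E)   [Y -> ( E )]
i*(E) ⇒ i*(Y)   [E -> Y]
i*(Y) ⇒ i*(i)   [Y -> i]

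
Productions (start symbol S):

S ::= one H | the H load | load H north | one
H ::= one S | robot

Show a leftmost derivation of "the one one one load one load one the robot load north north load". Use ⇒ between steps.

S ⇒ the H load   [S ::= the H load]
the H load ⇒ the one S load   [H ::= one S]
the one S load ⇒ the one one H load   [S ::= one H]
the one one H load ⇒ the one one one S load   [H ::= one S]
the one one one S load ⇒ the one one one load H north load   [S ::= load H north]
the one one one load H north load ⇒ the one one one load one S north load   [H ::= one S]
the one one one load one S north load ⇒ the one one one load one load H north north load   [S ::= load H north]
the one one one load one load H north north load ⇒ the one one one load one load one S north north load   [H ::= one S]
the one one one load one load one S north north load ⇒ the one one one load one load one the H load north north load   [S ::= the H load]
the one one one load one load one the H load north north load ⇒ the one one one load one load one the robot load north north load   [H ::= robot]

S ⇒ the H load ⇒ the one S load ⇒ the one one H load ⇒ the one one one S load ⇒ the one one one load H north load ⇒ the one one one load one S north load ⇒ the one one one load one load H north north load ⇒ the one one one load one load one S north north load ⇒ the one one one load one load one the H load north north load ⇒ the one one one load one load one the robot load north north load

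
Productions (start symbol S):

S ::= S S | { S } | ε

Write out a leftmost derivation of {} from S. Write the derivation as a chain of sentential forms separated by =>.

S => SS => {S}S => {}S => {}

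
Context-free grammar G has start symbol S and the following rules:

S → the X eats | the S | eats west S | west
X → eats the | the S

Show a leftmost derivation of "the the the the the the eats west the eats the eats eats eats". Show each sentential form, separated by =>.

S => the S => the the X eats => the the the S eats => the the the the S eats => the the the the the X eats eats => the the the the the the S eats eats => the the the the the the eats west S eats eats => the the the the the the eats west the X eats eats eats => the the the the the the eats west the eats the eats eats eats

S => the S   [S → the S]
the S => the the X eats   [S → the X eats]
the the X eats => the the the S eats   [X → the S]
the the the S eats => the the the the S eats   [S → the S]
the the the the S eats => the the the the the X eats eats   [S → the X eats]
the the the the the X eats eats => the the the the the the S eats eats   [X → the S]
the the the the the the S eats eats => the the the the the the eats west S eats eats   [S → eats west S]
the the the the the the eats west S eats eats => the the the the the the eats west the X eats eats eats   [S → the X eats]
the the the the the the eats west the X eats eats eats => the the the the the the eats west the eats the eats eats eats   [X → eats the]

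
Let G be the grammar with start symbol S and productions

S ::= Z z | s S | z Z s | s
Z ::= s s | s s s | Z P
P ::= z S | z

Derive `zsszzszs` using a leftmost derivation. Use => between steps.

S => zZs   [S ::= z Z s]
zZs => zZPs   [Z ::= Z P]
zZPs => zZPPs   [Z ::= Z P]
zZPPs => zZPPPs   [Z ::= Z P]
zZPPPs => zssPPPs   [Z ::= s s]
zssPPPs => zsszPPs   [P ::= z]
zsszPPs => zsszzSPs   [P ::= z S]
zsszzSPs => zsszzsPs   [S ::= s]
zsszzsPs => zsszzszs   [P ::= z]

S=>zZs=>zZPs=>zZPPs=>zZPPPs=>zssPPPs=>zsszPPs=>zsszzSPs=>zsszzsPs=>zsszzszs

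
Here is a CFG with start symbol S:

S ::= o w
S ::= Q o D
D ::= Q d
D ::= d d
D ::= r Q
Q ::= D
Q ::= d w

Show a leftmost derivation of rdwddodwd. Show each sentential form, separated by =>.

S=>QoD=>DoD=>QdoD=>DdoD=>rQdoD=>rDdoD=>rQddoD=>rdwddoD=>rdwddoQd=>rdwddodwd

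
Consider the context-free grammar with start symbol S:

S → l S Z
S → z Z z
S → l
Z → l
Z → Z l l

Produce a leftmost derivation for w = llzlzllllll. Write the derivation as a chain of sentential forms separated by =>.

S => lSZ => llSZZ => llzZzZZ => llzlzZZ => llzlzZllZ => llzlzZllllZ => llzlzlllllZ => llzlzllllll

S => lSZ   [S → l S Z]
lSZ => llSZZ   [S → l S Z]
llSZZ => llzZzZZ   [S → z Z z]
llzZzZZ => llzlzZZ   [Z → l]
llzlzZZ => llzlzZllZ   [Z → Z l l]
llzlzZllZ => llzlzZllllZ   [Z → Z l l]
llzlzZllllZ => llzlzlllllZ   [Z → l]
llzlzlllllZ => llzlzllllll   [Z → l]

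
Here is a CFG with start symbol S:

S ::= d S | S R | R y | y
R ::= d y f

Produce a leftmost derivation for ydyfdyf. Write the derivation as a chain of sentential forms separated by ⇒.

S ⇒ SR   [S ::= S R]
SR ⇒ SRR   [S ::= S R]
SRR ⇒ yRR   [S ::= y]
yRR ⇒ ydyfR   [R ::= d y f]
ydyfR ⇒ ydyfdyf   [R ::= d y f]

S⇒SR⇒SRR⇒yRR⇒ydyfR⇒ydyfdyf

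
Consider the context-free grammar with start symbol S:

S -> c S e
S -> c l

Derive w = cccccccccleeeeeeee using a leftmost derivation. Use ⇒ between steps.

S ⇒ cSe   [S -> c S e]
cSe ⇒ ccSee   [S -> c S e]
ccSee ⇒ cccSeee   [S -> c S e]
cccSeee ⇒ ccccSeeee   [S -> c S e]
ccccSeeee ⇒ cccccSeeeee   [S -> c S e]
cccccSeeeee ⇒ ccccccSeeeeee   [S -> c S e]
ccccccSeeeeee ⇒ cccccccSeeeeeee   [S -> c S e]
cccccccSeeeeeee ⇒ ccccccccSeeeeeeee   [S -> c S e]
ccccccccSeeeeeeee ⇒ cccccccccleeeeeeee   [S -> c l]

S ⇒ cSe ⇒ ccSee ⇒ cccSeee ⇒ ccccSeeee ⇒ cccccSeeeee ⇒ ccccccSeeeeee ⇒ cccccccSeeeeeee ⇒ ccccccccSeeeeeeee ⇒ cccccccccleeeeeeee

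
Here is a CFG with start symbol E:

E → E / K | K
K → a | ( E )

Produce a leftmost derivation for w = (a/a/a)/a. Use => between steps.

E => E/K   [E → E / K]
E/K => K/K   [E → K]
K/K => (E)/K   [K → ( E )]
(E)/K => (E/K)/K   [E → E / K]
(E/K)/K => (E/K/K)/K   [E → E / K]
(E/K/K)/K => (K/K/K)/K   [E → K]
(K/K/K)/K => (a/K/K)/K   [K → a]
(a/K/K)/K => (a/a/K)/K   [K → a]
(a/a/K)/K => (a/a/a)/K   [K → a]
(a/a/a)/K => (a/a/a)/a   [K → a]

E => E/K => K/K => (E)/K => (E/K)/K => (E/K/K)/K => (K/K/K)/K => (a/K/K)/K => (a/a/K)/K => (a/a/a)/K => (a/a/a)/a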